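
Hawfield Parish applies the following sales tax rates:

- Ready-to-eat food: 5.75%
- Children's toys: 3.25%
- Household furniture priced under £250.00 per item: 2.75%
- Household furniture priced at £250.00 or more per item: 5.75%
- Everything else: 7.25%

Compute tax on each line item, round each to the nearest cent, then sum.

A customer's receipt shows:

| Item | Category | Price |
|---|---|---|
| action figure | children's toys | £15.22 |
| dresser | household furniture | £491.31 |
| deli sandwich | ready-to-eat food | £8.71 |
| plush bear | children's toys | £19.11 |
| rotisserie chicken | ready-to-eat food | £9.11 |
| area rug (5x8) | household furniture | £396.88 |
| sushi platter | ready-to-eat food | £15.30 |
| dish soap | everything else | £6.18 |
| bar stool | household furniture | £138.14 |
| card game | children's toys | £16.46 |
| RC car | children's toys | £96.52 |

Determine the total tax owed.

£62.00

Action figure £15.22: children's toys → 3.25% → £0.49
Dresser £491.31: household furniture, £250.00 or more → 5.75% → £28.25
Deli sandwich £8.71: ready-to-eat food → 5.75% → £0.50
Plush bear £19.11: children's toys → 3.25% → £0.62
Rotisserie chicken £9.11: ready-to-eat food → 5.75% → £0.52
Area rug (5x8) £396.88: household furniture, £250.00 or more → 5.75% → £22.82
Sushi platter £15.30: ready-to-eat food → 5.75% → £0.88
Dish soap £6.18: everything else → 7.25% → £0.45
Bar stool £138.14: household furniture, under £250.00 → 2.75% → £3.80
Card game £16.46: children's toys → 3.25% → £0.53
RC car £96.52: children's toys → 3.25% → £3.14
Total tax = £0.49 + £28.25 + £0.50 + £0.62 + £0.52 + £22.82 + £0.88 + £0.45 + £3.80 + £0.53 + £3.14 = £62.00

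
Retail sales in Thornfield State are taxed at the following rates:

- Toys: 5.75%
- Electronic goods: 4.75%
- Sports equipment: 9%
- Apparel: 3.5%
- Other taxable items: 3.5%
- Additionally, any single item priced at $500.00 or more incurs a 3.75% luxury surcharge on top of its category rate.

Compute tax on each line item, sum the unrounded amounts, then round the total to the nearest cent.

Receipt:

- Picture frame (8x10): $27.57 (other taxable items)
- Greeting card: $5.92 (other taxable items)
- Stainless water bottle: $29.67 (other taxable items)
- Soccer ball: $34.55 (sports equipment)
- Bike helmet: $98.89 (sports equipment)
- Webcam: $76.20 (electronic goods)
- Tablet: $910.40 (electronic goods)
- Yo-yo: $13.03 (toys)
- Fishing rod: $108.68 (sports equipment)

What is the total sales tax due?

$105.75

Picture frame (8x10) $27.57: other taxable items → 3.5% → $0.96495
Greeting card $5.92: other taxable items → 3.5% → $0.2072
Stainless water bottle $29.67: other taxable items → 3.5% → $1.03845
Soccer ball $34.55: sports equipment → 9% → $3.1095
Bike helmet $98.89: sports equipment → 9% → $8.9001
Webcam $76.20: electronic goods → 4.75% → $3.6195
Tablet $910.40: electronic goods → 4.75% + 3.75% surcharge = 8.5% → $77.384
Yo-yo $13.03: toys → 5.75% → $0.749225
Fishing rod $108.68: sports equipment → 9% → $9.7812
Unrounded tax sum = $105.754125 → $105.75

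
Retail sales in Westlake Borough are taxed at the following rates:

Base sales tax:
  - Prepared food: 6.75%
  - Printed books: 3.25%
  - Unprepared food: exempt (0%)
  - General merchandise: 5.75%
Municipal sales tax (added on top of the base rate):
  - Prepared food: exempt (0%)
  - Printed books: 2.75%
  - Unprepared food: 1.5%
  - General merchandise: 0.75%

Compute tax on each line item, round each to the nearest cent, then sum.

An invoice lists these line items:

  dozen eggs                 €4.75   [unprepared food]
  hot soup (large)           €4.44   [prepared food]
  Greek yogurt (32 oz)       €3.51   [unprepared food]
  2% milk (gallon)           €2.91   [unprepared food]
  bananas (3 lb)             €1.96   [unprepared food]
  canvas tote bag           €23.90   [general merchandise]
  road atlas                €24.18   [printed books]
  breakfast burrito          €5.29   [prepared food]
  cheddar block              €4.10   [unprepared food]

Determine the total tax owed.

Dozen eggs €4.75: unprepared food → 0% + 1.5% municipal = 1.5% → €0.07
Hot soup (large) €4.44: prepared food → 6.75% + 0% municipal = 6.75% → €0.30
Greek yogurt (32 oz) €3.51: unprepared food → 0% + 1.5% municipal = 1.5% → €0.05
2% milk (gallon) €2.91: unprepared food → 0% + 1.5% municipal = 1.5% → €0.04
Bananas (3 lb) €1.96: unprepared food → 0% + 1.5% municipal = 1.5% → €0.03
Canvas tote bag €23.90: general merchandise → 5.75% + 0.75% municipal = 6.5% → €1.55
Road atlas €24.18: printed books → 3.25% + 2.75% municipal = 6% → €1.45
Breakfast burrito €5.29: prepared food → 6.75% + 0% municipal = 6.75% → €0.36
Cheddar block €4.10: unprepared food → 0% + 1.5% municipal = 1.5% → €0.06
Total tax = €0.07 + €0.30 + €0.05 + €0.04 + €0.03 + €1.55 + €1.45 + €0.36 + €0.06 = €3.91

€3.91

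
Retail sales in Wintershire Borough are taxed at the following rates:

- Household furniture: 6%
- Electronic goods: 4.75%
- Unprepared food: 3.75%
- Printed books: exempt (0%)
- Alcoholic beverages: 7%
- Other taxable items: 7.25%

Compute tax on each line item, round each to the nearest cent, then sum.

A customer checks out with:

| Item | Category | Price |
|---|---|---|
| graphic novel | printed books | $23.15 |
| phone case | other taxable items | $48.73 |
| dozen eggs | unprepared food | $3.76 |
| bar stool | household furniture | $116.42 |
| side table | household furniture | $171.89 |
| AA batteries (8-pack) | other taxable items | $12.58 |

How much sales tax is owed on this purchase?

$21.88

Graphic novel $23.15: printed books → 0% → $0.00
Phone case $48.73: other taxable items → 7.25% → $3.53
Dozen eggs $3.76: unprepared food → 3.75% → $0.14
Bar stool $116.42: household furniture → 6% → $6.99
Side table $171.89: household furniture → 6% → $10.31
AA batteries (8-pack) $12.58: other taxable items → 7.25% → $0.91
Total tax = $3.53 + $0.14 + $6.99 + $10.31 + $0.91 = $21.88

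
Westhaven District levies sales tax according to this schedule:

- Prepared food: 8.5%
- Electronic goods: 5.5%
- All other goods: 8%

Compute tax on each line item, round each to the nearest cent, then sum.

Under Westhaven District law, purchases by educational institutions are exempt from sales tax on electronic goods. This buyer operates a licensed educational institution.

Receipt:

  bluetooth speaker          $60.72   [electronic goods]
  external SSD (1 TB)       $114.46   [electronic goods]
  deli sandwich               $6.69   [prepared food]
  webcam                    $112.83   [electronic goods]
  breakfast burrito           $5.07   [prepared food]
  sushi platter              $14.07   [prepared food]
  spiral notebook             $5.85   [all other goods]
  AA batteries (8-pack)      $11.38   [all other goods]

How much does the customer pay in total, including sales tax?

Bluetooth speaker $60.72: electronic goods, buyer-exempt → 0% → $0.00
External SSD (1 TB) $114.46: electronic goods, buyer-exempt → 0% → $0.00
Deli sandwich $6.69: prepared food → 8.5% → $0.57
Webcam $112.83: electronic goods, buyer-exempt → 0% → $0.00
Breakfast burrito $5.07: prepared food → 8.5% → $0.43
Sushi platter $14.07: prepared food → 8.5% → $1.20
Spiral notebook $5.85: all other goods → 8% → $0.47
AA batteries (8-pack) $11.38: all other goods → 8% → $0.91
Subtotal = $331.07; tax = $3.58; total due = $334.65

$334.65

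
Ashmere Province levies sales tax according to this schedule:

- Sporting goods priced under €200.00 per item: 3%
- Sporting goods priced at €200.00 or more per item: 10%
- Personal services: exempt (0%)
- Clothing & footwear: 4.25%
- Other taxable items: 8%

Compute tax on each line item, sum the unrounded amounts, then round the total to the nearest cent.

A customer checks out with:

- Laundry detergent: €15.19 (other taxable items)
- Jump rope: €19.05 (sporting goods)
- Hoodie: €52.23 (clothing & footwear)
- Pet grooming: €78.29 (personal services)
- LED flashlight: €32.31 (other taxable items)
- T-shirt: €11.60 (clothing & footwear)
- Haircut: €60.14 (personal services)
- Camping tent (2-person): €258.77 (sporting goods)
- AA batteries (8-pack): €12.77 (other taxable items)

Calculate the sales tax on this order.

Laundry detergent €15.19: other taxable items → 8% → €1.2152
Jump rope €19.05: sporting goods, under €200.00 → 3% → €0.5715
Hoodie €52.23: clothing & footwear → 4.25% → €2.219775
Pet grooming €78.29: personal services → 0% → €0.00
LED flashlight €32.31: other taxable items → 8% → €2.5848
T-shirt €11.60: clothing & footwear → 4.25% → €0.493
Haircut €60.14: personal services → 0% → €0.00
Camping tent (2-person) €258.77: sporting goods, €200.00 or more → 10% → €25.877
AA batteries (8-pack) €12.77: other taxable items → 8% → €1.0216
Unrounded tax sum = €33.982875 → €33.98

€33.98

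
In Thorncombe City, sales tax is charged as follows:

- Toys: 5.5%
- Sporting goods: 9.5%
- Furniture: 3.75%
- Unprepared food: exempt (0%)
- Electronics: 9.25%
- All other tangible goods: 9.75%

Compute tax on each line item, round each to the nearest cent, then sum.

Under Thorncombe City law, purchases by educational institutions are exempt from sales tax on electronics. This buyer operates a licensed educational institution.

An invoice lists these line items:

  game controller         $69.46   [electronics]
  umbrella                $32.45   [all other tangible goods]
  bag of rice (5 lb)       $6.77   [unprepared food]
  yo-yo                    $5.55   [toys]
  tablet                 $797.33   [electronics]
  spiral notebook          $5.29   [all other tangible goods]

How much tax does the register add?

$3.99

Game controller $69.46: electronics, buyer-exempt → 0% → $0.00
Umbrella $32.45: all other tangible goods → 9.75% → $3.16
Bag of rice (5 lb) $6.77: unprepared food → 0% → $0.00
Yo-yo $5.55: toys → 5.5% → $0.31
Tablet $797.33: electronics, buyer-exempt → 0% → $0.00
Spiral notebook $5.29: all other tangible goods → 9.75% → $0.52
Total tax = $3.16 + $0.31 + $0.52 = $3.99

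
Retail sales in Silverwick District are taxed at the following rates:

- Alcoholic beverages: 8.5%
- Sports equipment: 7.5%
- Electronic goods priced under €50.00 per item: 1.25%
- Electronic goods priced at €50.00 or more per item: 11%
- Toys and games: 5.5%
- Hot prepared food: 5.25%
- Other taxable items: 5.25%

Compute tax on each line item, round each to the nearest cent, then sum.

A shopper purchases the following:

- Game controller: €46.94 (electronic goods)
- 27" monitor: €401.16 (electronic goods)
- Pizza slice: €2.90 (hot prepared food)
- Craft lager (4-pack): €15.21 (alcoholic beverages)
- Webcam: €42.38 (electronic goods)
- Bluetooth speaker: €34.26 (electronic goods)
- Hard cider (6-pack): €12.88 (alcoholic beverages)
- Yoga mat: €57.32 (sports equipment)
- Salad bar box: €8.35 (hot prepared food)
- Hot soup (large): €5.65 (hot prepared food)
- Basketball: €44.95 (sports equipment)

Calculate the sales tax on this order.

Game controller €46.94: electronic goods, under €50.00 → 1.25% → €0.59
27" monitor €401.16: electronic goods, €50.00 or more → 11% → €44.13
Pizza slice €2.90: hot prepared food → 5.25% → €0.15
Craft lager (4-pack) €15.21: alcoholic beverages → 8.5% → €1.29
Webcam €42.38: electronic goods, under €50.00 → 1.25% → €0.53
Bluetooth speaker €34.26: electronic goods, under €50.00 → 1.25% → €0.43
Hard cider (6-pack) €12.88: alcoholic beverages → 8.5% → €1.09
Yoga mat €57.32: sports equipment → 7.5% → €4.30
Salad bar box €8.35: hot prepared food → 5.25% → €0.44
Hot soup (large) €5.65: hot prepared food → 5.25% → €0.30
Basketball €44.95: sports equipment → 7.5% → €3.37
Total tax = €0.59 + €44.13 + €0.15 + €1.29 + €0.53 + €0.43 + €1.09 + €4.30 + €0.44 + €0.30 + €3.37 = €56.62

€56.62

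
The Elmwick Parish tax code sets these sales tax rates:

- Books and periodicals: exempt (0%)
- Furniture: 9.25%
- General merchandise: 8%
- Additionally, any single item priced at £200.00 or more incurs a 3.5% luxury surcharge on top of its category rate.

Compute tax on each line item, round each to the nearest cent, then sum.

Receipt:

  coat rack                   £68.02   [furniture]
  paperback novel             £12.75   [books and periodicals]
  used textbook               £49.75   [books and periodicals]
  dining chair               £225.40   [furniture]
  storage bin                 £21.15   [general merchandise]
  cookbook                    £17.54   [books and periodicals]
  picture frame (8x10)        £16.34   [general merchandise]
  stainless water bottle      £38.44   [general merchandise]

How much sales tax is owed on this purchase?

£41.11

Coat rack £68.02: furniture → 9.25% → £6.29
Paperback novel £12.75: books and periodicals → 0% → £0.00
Used textbook £49.75: books and periodicals → 0% → £0.00
Dining chair £225.40: furniture → 9.25% + 3.5% surcharge = 12.75% → £28.74
Storage bin £21.15: general merchandise → 8% → £1.69
Cookbook £17.54: books and periodicals → 0% → £0.00
Picture frame (8x10) £16.34: general merchandise → 8% → £1.31
Stainless water bottle £38.44: general merchandise → 8% → £3.08
Total tax = £6.29 + £28.74 + £1.69 + £1.31 + £3.08 = £41.11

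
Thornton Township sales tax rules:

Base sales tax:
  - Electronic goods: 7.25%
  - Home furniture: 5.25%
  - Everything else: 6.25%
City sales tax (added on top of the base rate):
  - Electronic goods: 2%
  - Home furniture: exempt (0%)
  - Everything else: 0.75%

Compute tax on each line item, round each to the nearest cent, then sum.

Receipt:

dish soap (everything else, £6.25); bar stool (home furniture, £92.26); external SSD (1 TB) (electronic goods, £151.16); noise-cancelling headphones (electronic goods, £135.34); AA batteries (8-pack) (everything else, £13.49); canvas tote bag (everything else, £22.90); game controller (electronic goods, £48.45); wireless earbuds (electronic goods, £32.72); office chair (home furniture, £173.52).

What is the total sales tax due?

£50.94

Dish soap £6.25: everything else → 6.25% + 0.75% city = 7% → £0.44
Bar stool £92.26: home furniture → 5.25% + 0% city = 5.25% → £4.84
External SSD (1 TB) £151.16: electronic goods → 7.25% + 2% city = 9.25% → £13.98
Noise-cancelling headphones £135.34: electronic goods → 7.25% + 2% city = 9.25% → £12.52
AA batteries (8-pack) £13.49: everything else → 6.25% + 0.75% city = 7% → £0.94
Canvas tote bag £22.90: everything else → 6.25% + 0.75% city = 7% → £1.60
Game controller £48.45: electronic goods → 7.25% + 2% city = 9.25% → £4.48
Wireless earbuds £32.72: electronic goods → 7.25% + 2% city = 9.25% → £3.03
Office chair £173.52: home furniture → 5.25% + 0% city = 5.25% → £9.11
Total tax = £0.44 + £4.84 + £13.98 + £12.52 + £0.94 + £1.60 + £4.48 + £3.03 + £9.11 = £50.94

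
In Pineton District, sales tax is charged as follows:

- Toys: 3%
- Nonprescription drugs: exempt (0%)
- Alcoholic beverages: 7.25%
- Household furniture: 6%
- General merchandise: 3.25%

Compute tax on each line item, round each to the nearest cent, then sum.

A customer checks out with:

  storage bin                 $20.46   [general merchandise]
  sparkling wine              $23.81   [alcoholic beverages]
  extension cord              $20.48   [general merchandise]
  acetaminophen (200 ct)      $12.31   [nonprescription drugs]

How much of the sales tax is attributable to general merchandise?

$1.33

Storage bin $20.46: general merchandise → 3.25% → $0.66
Extension cord $20.48: general merchandise → 3.25% → $0.67
Tax on general merchandise = $0.66 + $0.67 = $1.33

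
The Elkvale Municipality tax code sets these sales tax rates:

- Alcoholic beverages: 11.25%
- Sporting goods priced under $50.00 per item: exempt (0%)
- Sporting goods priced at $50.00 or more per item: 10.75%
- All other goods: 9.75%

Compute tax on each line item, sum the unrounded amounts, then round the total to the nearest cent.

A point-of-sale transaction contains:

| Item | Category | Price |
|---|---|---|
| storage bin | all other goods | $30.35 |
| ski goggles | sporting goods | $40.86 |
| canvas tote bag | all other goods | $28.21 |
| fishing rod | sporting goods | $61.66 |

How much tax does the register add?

Storage bin $30.35: all other goods → 9.75% → $2.959125
Ski goggles $40.86: sporting goods, under $50.00 → 0% → $0.00
Canvas tote bag $28.21: all other goods → 9.75% → $2.750475
Fishing rod $61.66: sporting goods, $50.00 or more → 10.75% → $6.62845
Unrounded tax sum = $12.33805 → $12.34

$12.34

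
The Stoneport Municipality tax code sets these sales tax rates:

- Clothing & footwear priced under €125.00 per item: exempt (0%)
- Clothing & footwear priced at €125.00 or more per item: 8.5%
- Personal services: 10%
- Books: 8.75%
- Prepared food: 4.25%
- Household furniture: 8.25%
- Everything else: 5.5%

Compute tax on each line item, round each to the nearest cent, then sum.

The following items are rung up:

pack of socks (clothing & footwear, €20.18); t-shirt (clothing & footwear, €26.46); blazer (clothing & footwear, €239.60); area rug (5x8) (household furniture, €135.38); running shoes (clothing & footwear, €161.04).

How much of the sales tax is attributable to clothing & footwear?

Pack of socks €20.18: clothing & footwear, under €125.00 → 0% → €0.00
T-shirt €26.46: clothing & footwear, under €125.00 → 0% → €0.00
Blazer €239.60: clothing & footwear, €125.00 or more → 8.5% → €20.37
Running shoes €161.04: clothing & footwear, €125.00 or more → 8.5% → €13.69
Tax on clothing & footwear = €0.00 + €0.00 + €20.37 + €13.69 = €34.06

€34.06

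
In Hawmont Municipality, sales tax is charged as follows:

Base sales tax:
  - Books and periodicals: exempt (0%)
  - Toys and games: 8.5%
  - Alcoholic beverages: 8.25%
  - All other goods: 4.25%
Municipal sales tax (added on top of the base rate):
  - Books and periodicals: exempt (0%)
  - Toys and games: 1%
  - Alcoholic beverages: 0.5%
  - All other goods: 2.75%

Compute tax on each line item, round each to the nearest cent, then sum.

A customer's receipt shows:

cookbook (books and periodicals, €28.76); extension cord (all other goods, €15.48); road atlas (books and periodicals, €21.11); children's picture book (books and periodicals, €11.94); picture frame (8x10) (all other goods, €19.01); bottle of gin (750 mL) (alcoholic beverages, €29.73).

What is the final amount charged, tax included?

€131.04

Cookbook €28.76: books and periodicals → 0% + 0% municipal = 0% → €0.00
Extension cord €15.48: all other goods → 4.25% + 2.75% municipal = 7% → €1.08
Road atlas €21.11: books and periodicals → 0% + 0% municipal = 0% → €0.00
Children's picture book €11.94: books and periodicals → 0% + 0% municipal = 0% → €0.00
Picture frame (8x10) €19.01: all other goods → 4.25% + 2.75% municipal = 7% → €1.33
Bottle of gin (750 mL) €29.73: alcoholic beverages → 8.25% + 0.5% municipal = 8.75% → €2.60
Subtotal = €126.03; tax = €5.01; total due = €131.04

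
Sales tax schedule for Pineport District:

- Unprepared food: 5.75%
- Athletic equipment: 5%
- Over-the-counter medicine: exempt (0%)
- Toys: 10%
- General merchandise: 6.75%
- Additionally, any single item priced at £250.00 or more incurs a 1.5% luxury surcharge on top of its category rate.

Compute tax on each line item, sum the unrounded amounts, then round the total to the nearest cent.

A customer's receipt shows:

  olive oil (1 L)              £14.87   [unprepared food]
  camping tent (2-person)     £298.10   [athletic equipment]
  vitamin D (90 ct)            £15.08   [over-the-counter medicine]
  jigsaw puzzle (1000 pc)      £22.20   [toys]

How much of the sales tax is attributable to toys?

Jigsaw puzzle (1000 pc) £22.20: toys → 10% → £2.22
Tax on toys: unrounded sum = £2.22 → £2.22

£2.22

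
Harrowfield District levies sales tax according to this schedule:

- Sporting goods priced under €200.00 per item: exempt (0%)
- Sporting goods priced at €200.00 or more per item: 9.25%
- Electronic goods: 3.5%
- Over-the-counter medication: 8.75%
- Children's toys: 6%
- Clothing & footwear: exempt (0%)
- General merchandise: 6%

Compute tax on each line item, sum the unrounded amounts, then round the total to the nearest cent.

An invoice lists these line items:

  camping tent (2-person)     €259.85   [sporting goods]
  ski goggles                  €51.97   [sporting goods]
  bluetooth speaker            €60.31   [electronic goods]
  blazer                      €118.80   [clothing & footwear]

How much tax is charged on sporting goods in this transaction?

€24.04

Camping tent (2-person) €259.85: sporting goods, €200.00 or more → 9.25% → €24.036125
Ski goggles €51.97: sporting goods, under €200.00 → 0% → €0.00
Tax on sporting goods: unrounded sum = €24.036125 → €24.04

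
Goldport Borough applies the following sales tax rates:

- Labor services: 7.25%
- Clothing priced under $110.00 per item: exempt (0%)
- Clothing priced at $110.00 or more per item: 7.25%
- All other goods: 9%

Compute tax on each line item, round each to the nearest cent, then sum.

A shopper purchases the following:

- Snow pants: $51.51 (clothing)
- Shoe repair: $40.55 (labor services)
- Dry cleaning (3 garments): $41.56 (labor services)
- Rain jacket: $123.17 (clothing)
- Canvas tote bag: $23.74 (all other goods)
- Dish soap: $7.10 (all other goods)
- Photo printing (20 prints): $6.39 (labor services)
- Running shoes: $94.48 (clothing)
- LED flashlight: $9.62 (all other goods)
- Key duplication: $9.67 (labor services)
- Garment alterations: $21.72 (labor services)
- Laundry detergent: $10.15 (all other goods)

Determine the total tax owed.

Snow pants $51.51: clothing, under $110.00 → 0% → $0.00
Shoe repair $40.55: labor services → 7.25% → $2.94
Dry cleaning (3 garments) $41.56: labor services → 7.25% → $3.01
Rain jacket $123.17: clothing, $110.00 or more → 7.25% → $8.93
Canvas tote bag $23.74: all other goods → 9% → $2.14
Dish soap $7.10: all other goods → 9% → $0.64
Photo printing (20 prints) $6.39: labor services → 7.25% → $0.46
Running shoes $94.48: clothing, under $110.00 → 0% → $0.00
LED flashlight $9.62: all other goods → 9% → $0.87
Key duplication $9.67: labor services → 7.25% → $0.70
Garment alterations $21.72: labor services → 7.25% → $1.57
Laundry detergent $10.15: all other goods → 9% → $0.91
Total tax = $2.94 + $3.01 + $8.93 + $2.14 + $0.64 + $0.46 + $0.87 + $0.70 + $1.57 + $0.91 = $22.17

$22.17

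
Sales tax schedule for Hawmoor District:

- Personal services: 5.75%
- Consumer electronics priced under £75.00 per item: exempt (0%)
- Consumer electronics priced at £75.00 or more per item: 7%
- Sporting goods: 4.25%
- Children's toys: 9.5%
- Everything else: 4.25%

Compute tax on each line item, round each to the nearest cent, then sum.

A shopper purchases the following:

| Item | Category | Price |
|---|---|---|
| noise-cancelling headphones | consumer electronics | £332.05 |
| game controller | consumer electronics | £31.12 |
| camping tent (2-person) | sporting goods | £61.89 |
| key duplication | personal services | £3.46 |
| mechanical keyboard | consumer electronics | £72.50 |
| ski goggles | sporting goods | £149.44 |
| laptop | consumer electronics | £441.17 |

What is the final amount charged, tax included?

Noise-cancelling headphones £332.05: consumer electronics, £75.00 or more → 7% → £23.24
Game controller £31.12: consumer electronics, under £75.00 → 0% → £0.00
Camping tent (2-person) £61.89: sporting goods → 4.25% → £2.63
Key duplication £3.46: personal services → 5.75% → £0.20
Mechanical keyboard £72.50: consumer electronics, under £75.00 → 0% → £0.00
Ski goggles £149.44: sporting goods → 4.25% → £6.35
Laptop £441.17: consumer electronics, £75.00 or more → 7% → £30.88
Subtotal = £1091.63; tax = £63.30; total due = £1154.93

£1154.93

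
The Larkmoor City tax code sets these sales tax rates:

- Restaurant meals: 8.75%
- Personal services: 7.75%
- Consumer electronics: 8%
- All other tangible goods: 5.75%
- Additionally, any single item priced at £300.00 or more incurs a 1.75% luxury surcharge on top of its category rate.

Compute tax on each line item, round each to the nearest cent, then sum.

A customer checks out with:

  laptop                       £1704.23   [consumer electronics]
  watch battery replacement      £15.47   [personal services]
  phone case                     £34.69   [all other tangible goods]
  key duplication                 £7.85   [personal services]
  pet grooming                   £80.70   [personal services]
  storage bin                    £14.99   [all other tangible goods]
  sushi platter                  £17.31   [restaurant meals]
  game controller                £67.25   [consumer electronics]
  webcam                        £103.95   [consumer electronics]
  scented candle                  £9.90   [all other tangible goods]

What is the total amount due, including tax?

Laptop £1704.23: consumer electronics → 8% + 1.75% surcharge = 9.75% → £166.16
Watch battery replacement £15.47: personal services → 7.75% → £1.20
Phone case £34.69: all other tangible goods → 5.75% → £1.99
Key duplication £7.85: personal services → 7.75% → £0.61
Pet grooming £80.70: personal services → 7.75% → £6.25
Storage bin £14.99: all other tangible goods → 5.75% → £0.86
Sushi platter £17.31: restaurant meals → 8.75% → £1.51
Game controller £67.25: consumer electronics → 8% → £5.38
Webcam £103.95: consumer electronics → 8% → £8.32
Scented candle £9.90: all other tangible goods → 5.75% → £0.57
Subtotal = £2056.34; tax = £192.85; total due = £2249.19

£2249.19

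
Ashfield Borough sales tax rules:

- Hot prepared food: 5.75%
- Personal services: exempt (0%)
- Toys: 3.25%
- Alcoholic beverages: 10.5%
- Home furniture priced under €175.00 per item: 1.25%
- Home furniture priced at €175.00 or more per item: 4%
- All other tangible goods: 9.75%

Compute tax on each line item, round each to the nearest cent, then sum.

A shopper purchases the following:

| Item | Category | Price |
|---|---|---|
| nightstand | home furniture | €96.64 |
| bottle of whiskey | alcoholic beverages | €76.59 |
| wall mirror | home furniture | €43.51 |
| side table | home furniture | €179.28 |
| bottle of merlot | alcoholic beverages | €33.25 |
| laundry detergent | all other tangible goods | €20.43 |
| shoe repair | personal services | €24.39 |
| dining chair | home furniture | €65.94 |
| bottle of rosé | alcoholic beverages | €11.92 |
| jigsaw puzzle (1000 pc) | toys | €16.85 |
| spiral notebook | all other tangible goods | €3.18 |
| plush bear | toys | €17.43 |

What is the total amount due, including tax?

Nightstand €96.64: home furniture, under €175.00 → 1.25% → €1.21
Bottle of whiskey €76.59: alcoholic beverages → 10.5% → €8.04
Wall mirror €43.51: home furniture, under €175.00 → 1.25% → €0.54
Side table €179.28: home furniture, €175.00 or more → 4% → €7.17
Bottle of merlot €33.25: alcoholic beverages → 10.5% → €3.49
Laundry detergent €20.43: all other tangible goods → 9.75% → €1.99
Shoe repair €24.39: personal services → 0% → €0.00
Dining chair €65.94: home furniture, under €175.00 → 1.25% → €0.82
Bottle of rosé €11.92: alcoholic beverages → 10.5% → €1.25
Jigsaw puzzle (1000 pc) €16.85: toys → 3.25% → €0.55
Spiral notebook €3.18: all other tangible goods → 9.75% → €0.31
Plush bear €17.43: toys → 3.25% → €0.57
Subtotal = €589.41; tax = €25.94; total due = €615.35

€615.35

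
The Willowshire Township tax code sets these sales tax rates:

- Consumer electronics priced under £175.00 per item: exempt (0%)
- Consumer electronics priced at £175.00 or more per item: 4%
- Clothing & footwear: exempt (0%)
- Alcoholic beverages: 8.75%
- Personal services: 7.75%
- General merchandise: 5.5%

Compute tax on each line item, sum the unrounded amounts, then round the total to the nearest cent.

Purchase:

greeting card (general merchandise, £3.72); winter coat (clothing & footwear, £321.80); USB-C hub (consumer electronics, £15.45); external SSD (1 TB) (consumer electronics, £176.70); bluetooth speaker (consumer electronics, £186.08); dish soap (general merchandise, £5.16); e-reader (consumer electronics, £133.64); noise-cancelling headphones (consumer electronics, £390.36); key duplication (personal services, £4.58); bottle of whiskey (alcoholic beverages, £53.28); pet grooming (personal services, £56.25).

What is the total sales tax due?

£39.99

Greeting card £3.72: general merchandise → 5.5% → £0.2046
Winter coat £321.80: clothing & footwear → 0% → £0.00
USB-C hub £15.45: consumer electronics, under £175.00 → 0% → £0.00
External SSD (1 TB) £176.70: consumer electronics, £175.00 or more → 4% → £7.068
Bluetooth speaker £186.08: consumer electronics, £175.00 or more → 4% → £7.4432
Dish soap £5.16: general merchandise → 5.5% → £0.2838
E-reader £133.64: consumer electronics, under £175.00 → 0% → £0.00
Noise-cancelling headphones £390.36: consumer electronics, £175.00 or more → 4% → £15.6144
Key duplication £4.58: personal services → 7.75% → £0.35495
Bottle of whiskey £53.28: alcoholic beverages → 8.75% → £4.662
Pet grooming £56.25: personal services → 7.75% → £4.359375
Unrounded tax sum = £39.990325 → £39.99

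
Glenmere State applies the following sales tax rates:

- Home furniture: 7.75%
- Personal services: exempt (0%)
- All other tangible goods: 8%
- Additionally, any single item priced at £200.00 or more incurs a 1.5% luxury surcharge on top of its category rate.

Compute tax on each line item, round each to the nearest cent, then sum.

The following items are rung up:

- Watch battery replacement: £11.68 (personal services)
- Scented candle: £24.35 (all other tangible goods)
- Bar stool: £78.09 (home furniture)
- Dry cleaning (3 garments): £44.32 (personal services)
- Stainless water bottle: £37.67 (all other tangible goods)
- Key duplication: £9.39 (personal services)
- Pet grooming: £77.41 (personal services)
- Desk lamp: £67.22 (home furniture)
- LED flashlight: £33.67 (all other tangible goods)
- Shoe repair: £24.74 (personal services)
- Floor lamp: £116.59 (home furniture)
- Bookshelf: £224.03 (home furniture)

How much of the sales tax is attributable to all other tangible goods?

Scented candle £24.35: all other tangible goods → 8% → £1.95
Stainless water bottle £37.67: all other tangible goods → 8% → £3.01
LED flashlight £33.67: all other tangible goods → 8% → £2.69
Tax on all other tangible goods = £1.95 + £3.01 + £2.69 = £7.65

£7.65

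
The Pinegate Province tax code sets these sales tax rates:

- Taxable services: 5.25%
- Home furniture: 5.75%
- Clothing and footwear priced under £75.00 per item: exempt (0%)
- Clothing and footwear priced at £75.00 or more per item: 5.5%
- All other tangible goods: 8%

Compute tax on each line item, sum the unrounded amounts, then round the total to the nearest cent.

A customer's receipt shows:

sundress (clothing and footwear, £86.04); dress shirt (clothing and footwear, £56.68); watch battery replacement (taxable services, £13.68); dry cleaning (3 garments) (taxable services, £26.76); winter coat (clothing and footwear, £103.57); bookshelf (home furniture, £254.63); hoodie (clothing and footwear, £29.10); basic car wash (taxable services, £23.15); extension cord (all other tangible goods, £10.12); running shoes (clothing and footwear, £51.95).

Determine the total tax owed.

Sundress £86.04: clothing and footwear, £75.00 or more → 5.5% → £4.7322
Dress shirt £56.68: clothing and footwear, under £75.00 → 0% → £0.00
Watch battery replacement £13.68: taxable services → 5.25% → £0.7182
Dry cleaning (3 garments) £26.76: taxable services → 5.25% → £1.4049
Winter coat £103.57: clothing and footwear, £75.00 or more → 5.5% → £5.69635
Bookshelf £254.63: home furniture → 5.75% → £14.641225
Hoodie £29.10: clothing and footwear, under £75.00 → 0% → £0.00
Basic car wash £23.15: taxable services → 5.25% → £1.215375
Extension cord £10.12: all other tangible goods → 8% → £0.8096
Running shoes £51.95: clothing and footwear, under £75.00 → 0% → £0.00
Unrounded tax sum = £29.21785 → £29.22

£29.22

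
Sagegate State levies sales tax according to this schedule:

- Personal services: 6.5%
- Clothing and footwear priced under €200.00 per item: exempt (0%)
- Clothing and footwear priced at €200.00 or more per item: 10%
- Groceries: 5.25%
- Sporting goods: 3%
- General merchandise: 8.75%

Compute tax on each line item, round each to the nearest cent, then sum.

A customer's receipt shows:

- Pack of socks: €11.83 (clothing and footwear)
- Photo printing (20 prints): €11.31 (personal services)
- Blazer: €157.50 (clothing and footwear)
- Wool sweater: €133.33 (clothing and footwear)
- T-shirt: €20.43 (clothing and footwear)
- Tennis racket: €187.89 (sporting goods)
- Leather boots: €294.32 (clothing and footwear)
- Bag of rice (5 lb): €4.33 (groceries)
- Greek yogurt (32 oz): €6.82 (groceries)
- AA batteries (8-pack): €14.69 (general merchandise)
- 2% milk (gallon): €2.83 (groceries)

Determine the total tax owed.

€37.84

Pack of socks €11.83: clothing and footwear, under €200.00 → 0% → €0.00
Photo printing (20 prints) €11.31: personal services → 6.5% → €0.74
Blazer €157.50: clothing and footwear, under €200.00 → 0% → €0.00
Wool sweater €133.33: clothing and footwear, under €200.00 → 0% → €0.00
T-shirt €20.43: clothing and footwear, under €200.00 → 0% → €0.00
Tennis racket €187.89: sporting goods → 3% → €5.64
Leather boots €294.32: clothing and footwear, €200.00 or more → 10% → €29.43
Bag of rice (5 lb) €4.33: groceries → 5.25% → €0.23
Greek yogurt (32 oz) €6.82: groceries → 5.25% → €0.36
AA batteries (8-pack) €14.69: general merchandise → 8.75% → €1.29
2% milk (gallon) €2.83: groceries → 5.25% → €0.15
Total tax = €0.74 + €5.64 + €29.43 + €0.23 + €0.36 + €1.29 + €0.15 = €37.84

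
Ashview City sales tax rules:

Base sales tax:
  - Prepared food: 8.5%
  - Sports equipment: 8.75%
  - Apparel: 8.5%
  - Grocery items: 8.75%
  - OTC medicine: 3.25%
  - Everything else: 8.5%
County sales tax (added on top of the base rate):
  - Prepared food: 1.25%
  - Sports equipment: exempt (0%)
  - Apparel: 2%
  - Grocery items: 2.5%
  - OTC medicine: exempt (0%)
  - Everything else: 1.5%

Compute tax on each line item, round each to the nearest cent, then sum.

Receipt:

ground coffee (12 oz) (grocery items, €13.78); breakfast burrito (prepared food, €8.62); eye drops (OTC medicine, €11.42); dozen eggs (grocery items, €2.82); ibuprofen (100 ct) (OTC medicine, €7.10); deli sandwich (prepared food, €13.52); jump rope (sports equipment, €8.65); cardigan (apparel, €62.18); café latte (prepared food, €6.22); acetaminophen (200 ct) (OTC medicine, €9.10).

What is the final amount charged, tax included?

Ground coffee (12 oz) €13.78: grocery items → 8.75% + 2.5% county = 11.25% → €1.55
Breakfast burrito €8.62: prepared food → 8.5% + 1.25% county = 9.75% → €0.84
Eye drops €11.42: OTC medicine → 3.25% + 0% county = 3.25% → €0.37
Dozen eggs €2.82: grocery items → 8.75% + 2.5% county = 11.25% → €0.32
Ibuprofen (100 ct) €7.10: OTC medicine → 3.25% + 0% county = 3.25% → €0.23
Deli sandwich €13.52: prepared food → 8.5% + 1.25% county = 9.75% → €1.32
Jump rope €8.65: sports equipment → 8.75% + 0% county = 8.75% → €0.76
Cardigan €62.18: apparel → 8.5% + 2% county = 10.5% → €6.53
Café latte €6.22: prepared food → 8.5% + 1.25% county = 9.75% → €0.61
Acetaminophen (200 ct) €9.10: OTC medicine → 3.25% + 0% county = 3.25% → €0.30
Subtotal = €143.41; tax = €12.83; total due = €156.24

€156.24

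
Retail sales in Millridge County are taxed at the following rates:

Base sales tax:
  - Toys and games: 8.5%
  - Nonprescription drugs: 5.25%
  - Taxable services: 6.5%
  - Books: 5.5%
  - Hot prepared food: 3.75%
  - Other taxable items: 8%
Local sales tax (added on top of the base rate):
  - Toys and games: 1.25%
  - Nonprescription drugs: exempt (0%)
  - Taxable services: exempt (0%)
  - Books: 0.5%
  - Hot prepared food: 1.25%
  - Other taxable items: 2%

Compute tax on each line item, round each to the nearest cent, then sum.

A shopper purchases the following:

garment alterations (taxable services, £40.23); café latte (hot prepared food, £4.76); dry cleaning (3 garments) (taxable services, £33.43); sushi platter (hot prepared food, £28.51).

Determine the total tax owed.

Garment alterations £40.23: taxable services → 6.5% + 0% local = 6.5% → £2.61
Café latte £4.76: hot prepared food → 3.75% + 1.25% local = 5% → £0.24
Dry cleaning (3 garments) £33.43: taxable services → 6.5% + 0% local = 6.5% → £2.17
Sushi platter £28.51: hot prepared food → 3.75% + 1.25% local = 5% → £1.43
Total tax = £2.61 + £0.24 + £2.17 + £1.43 = £6.45

£6.45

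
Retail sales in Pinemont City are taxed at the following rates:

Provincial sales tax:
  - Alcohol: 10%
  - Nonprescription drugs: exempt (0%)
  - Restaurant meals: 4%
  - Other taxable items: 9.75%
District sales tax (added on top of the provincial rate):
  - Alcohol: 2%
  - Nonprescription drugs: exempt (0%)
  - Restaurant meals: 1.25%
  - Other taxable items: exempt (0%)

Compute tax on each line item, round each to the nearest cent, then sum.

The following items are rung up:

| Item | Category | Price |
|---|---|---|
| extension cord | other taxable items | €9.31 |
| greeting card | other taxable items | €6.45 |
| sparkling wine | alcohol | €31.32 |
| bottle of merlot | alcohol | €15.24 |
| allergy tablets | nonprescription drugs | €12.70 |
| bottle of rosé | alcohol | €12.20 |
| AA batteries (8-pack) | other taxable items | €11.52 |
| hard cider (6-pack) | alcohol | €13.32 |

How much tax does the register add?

Extension cord €9.31: other taxable items → 9.75% + 0% district = 9.75% → €0.91
Greeting card €6.45: other taxable items → 9.75% + 0% district = 9.75% → €0.63
Sparkling wine €31.32: alcohol → 10% + 2% district = 12% → €3.76
Bottle of merlot €15.24: alcohol → 10% + 2% district = 12% → €1.83
Allergy tablets €12.70: nonprescription drugs → 0% + 0% district = 0% → €0.00
Bottle of rosé €12.20: alcohol → 10% + 2% district = 12% → €1.46
AA batteries (8-pack) €11.52: other taxable items → 9.75% + 0% district = 9.75% → €1.12
Hard cider (6-pack) €13.32: alcohol → 10% + 2% district = 12% → €1.60
Total tax = €0.91 + €0.63 + €3.76 + €1.83 + €1.46 + €1.12 + €1.60 = €11.31

€11.31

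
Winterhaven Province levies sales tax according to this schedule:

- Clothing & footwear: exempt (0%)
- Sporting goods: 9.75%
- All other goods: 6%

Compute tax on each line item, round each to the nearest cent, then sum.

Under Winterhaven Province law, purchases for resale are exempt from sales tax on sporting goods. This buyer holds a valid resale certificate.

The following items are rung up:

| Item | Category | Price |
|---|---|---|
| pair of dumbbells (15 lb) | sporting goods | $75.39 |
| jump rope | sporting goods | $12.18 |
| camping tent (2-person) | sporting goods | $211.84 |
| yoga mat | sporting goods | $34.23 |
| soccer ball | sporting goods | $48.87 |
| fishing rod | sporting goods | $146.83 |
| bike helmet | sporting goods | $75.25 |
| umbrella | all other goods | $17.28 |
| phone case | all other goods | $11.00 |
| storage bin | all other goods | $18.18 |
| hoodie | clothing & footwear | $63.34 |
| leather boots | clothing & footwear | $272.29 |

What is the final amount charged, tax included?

$989.47

Pair of dumbbells (15 lb) $75.39: sporting goods, buyer-exempt → 0% → $0.00
Jump rope $12.18: sporting goods, buyer-exempt → 0% → $0.00
Camping tent (2-person) $211.84: sporting goods, buyer-exempt → 0% → $0.00
Yoga mat $34.23: sporting goods, buyer-exempt → 0% → $0.00
Soccer ball $48.87: sporting goods, buyer-exempt → 0% → $0.00
Fishing rod $146.83: sporting goods, buyer-exempt → 0% → $0.00
Bike helmet $75.25: sporting goods, buyer-exempt → 0% → $0.00
Umbrella $17.28: all other goods → 6% → $1.04
Phone case $11.00: all other goods → 6% → $0.66
Storage bin $18.18: all other goods → 6% → $1.09
Hoodie $63.34: clothing & footwear → 0% → $0.00
Leather boots $272.29: clothing & footwear → 0% → $0.00
Subtotal = $986.68; tax = $2.79; total due = $989.47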